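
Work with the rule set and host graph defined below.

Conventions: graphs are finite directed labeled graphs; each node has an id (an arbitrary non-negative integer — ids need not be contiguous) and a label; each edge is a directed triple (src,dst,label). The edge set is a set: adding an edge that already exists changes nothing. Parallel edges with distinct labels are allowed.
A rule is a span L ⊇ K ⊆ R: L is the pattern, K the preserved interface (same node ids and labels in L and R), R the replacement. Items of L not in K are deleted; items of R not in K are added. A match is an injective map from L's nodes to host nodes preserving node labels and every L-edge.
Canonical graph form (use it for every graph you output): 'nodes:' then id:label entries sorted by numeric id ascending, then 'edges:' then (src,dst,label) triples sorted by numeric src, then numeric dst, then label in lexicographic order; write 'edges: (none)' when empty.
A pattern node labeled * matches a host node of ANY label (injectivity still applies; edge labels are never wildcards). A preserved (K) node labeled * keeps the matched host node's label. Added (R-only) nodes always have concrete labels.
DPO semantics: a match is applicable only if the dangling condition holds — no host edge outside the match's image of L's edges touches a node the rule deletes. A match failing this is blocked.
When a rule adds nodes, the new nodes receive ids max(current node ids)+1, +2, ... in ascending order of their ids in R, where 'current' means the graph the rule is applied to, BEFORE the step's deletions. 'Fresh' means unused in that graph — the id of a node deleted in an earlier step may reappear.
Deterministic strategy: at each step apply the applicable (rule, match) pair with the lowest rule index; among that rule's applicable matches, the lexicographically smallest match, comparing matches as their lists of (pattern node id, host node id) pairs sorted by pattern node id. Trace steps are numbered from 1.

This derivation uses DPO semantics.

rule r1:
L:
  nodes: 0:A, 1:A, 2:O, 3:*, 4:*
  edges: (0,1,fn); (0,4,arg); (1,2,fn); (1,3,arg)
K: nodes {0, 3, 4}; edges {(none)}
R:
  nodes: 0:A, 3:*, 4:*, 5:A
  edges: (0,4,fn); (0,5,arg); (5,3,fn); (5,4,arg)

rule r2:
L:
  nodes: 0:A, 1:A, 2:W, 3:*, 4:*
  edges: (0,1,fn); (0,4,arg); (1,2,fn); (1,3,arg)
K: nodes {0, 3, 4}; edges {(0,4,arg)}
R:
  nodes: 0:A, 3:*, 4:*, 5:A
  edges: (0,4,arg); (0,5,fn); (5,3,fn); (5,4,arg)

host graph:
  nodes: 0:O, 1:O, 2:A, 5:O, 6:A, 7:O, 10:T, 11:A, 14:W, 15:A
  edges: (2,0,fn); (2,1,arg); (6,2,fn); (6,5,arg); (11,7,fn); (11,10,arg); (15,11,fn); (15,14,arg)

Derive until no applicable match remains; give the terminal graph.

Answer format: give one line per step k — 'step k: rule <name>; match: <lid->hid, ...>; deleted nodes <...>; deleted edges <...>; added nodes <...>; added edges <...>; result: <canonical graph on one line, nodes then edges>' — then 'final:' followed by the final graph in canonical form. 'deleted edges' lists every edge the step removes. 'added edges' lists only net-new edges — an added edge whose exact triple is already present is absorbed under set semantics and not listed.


step 1: rule r1; match: 0->6, 1->2, 2->0, 3->1, 4->5; deleted nodes 0, 2; deleted edges (2,0,fn); (2,1,arg); (6,2,fn); (6,5,arg); added nodes 16; added edges (6,5,fn); (6,16,arg); (16,1,fn); (16,5,arg); result: nodes: 1:O, 5:O, 6:A, 7:O, 10:T, 11:A, 14:W, 15:A, 16:A edges: (6,5,fn); (6,16,arg); (11,7,fn); (11,10,arg); (15,11,fn); (15,14,arg); (16,1,fn); (16,5,arg)
step 2: rule r1; match: 0->15, 1->11, 2->7, 3->10, 4->14; deleted nodes 7, 11; deleted edges (11,7,fn); (11,10,arg); (15,11,fn); (15,14,arg); added nodes 17; added edges (15,14,fn); (15,17,arg); (17,10,fn); (17,14,arg); result: nodes: 1:O, 5:O, 6:A, 10:T, 14:W, 15:A, 16:A, 17:A edges: (6,5,fn); (6,16,arg); (15,14,fn); (15,17,arg); (16,1,fn); (16,5,arg); (17,10,fn); (17,14,arg)
final:
nodes: 1:O, 5:O, 6:A, 10:T, 14:W, 15:A, 16:A, 17:A
edges: (6,5,fn); (6,16,arg); (15,14,fn); (15,17,arg); (16,1,fn); (16,5,arg); (17,10,fn); (17,14,arg)


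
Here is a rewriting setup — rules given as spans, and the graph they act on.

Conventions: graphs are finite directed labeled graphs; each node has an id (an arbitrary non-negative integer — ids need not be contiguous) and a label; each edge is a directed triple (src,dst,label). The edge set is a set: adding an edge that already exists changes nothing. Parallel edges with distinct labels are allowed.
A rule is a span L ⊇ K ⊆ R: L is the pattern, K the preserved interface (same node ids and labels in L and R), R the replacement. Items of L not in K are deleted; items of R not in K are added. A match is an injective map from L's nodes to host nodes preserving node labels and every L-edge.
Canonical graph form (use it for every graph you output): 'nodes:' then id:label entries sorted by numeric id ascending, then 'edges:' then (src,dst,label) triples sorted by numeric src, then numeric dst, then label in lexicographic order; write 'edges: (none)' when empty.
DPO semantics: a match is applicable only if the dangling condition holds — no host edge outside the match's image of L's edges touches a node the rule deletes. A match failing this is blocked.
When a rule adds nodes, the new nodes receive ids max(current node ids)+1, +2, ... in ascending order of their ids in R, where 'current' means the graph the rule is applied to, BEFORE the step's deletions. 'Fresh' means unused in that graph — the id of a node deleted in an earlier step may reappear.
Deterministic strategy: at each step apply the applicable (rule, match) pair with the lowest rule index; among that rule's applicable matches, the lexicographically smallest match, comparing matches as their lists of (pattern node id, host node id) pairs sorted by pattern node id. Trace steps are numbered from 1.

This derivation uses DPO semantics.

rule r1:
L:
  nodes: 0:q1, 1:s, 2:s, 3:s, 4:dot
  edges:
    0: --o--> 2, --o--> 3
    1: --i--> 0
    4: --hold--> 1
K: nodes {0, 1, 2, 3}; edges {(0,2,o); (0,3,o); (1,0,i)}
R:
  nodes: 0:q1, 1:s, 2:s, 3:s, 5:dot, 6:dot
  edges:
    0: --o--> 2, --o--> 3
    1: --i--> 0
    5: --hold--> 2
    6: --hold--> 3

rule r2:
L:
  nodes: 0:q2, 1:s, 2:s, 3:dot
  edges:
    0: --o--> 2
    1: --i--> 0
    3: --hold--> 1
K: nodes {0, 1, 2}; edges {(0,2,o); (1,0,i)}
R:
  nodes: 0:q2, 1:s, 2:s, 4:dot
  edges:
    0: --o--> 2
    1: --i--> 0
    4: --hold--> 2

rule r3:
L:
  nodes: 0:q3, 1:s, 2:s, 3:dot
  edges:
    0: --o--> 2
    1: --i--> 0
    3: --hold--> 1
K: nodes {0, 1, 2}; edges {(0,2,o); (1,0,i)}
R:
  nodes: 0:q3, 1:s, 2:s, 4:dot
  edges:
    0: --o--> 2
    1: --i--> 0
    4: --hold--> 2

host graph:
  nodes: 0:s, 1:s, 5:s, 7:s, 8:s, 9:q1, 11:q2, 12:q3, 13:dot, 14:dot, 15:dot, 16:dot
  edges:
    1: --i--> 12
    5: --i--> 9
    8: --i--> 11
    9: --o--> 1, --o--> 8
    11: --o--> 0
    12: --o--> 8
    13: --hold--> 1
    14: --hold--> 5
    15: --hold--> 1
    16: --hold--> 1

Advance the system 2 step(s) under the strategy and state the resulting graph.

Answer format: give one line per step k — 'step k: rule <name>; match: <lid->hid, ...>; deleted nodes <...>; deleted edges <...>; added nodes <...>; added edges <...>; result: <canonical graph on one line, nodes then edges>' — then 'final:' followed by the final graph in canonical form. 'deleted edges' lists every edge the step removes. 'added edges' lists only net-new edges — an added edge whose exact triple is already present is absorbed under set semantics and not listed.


step 1: rule r1; match: 0->9, 1->5, 2->1, 3->8, 4->14; deleted nodes 14; deleted edges (14,5,hold); added nodes 17, 18; added edges (17,1,hold); (18,8,hold); result: nodes: 0:s, 1:s, 5:s, 7:s, 8:s, 9:q1, 11:q2, 12:q3, 13:dot, 15:dot, 16:dot, 17:dot, 18:dot edges: (1,12,i); (5,9,i); (8,11,i); (9,1,o); (9,8,o); (11,0,o); (12,8,o); (13,1,hold); (15,1,hold); (16,1,hold); (17,1,hold); (18,8,hold)
step 2: rule r2; match: 0->11, 1->8, 2->0, 3->18; deleted nodes 18; deleted edges (18,8,hold); added nodes 19; added edges (19,0,hold); result: nodes: 0:s, 1:s, 5:s, 7:s, 8:s, 9:q1, 11:q2, 12:q3, 13:dot, 15:dot, 16:dot, 17:dot, 19:dot edges: (1,12,i); (5,9,i); (8,11,i); (9,1,o); (9,8,o); (11,0,o); (12,8,o); (13,1,hold); (15,1,hold); (16,1,hold); (17,1,hold); (19,0,hold)
final:
nodes: 0:s, 1:s, 5:s, 7:s, 8:s, 9:q1, 11:q2, 12:q3, 13:dot, 15:dot, 16:dot, 17:dot, 19:dot
edges: (1,12,i); (5,9,i); (8,11,i); (9,1,o); (9,8,o); (11,0,o); (12,8,o); (13,1,hold); (15,1,hold); (16,1,hold); (17,1,hold); (19,0,hold)


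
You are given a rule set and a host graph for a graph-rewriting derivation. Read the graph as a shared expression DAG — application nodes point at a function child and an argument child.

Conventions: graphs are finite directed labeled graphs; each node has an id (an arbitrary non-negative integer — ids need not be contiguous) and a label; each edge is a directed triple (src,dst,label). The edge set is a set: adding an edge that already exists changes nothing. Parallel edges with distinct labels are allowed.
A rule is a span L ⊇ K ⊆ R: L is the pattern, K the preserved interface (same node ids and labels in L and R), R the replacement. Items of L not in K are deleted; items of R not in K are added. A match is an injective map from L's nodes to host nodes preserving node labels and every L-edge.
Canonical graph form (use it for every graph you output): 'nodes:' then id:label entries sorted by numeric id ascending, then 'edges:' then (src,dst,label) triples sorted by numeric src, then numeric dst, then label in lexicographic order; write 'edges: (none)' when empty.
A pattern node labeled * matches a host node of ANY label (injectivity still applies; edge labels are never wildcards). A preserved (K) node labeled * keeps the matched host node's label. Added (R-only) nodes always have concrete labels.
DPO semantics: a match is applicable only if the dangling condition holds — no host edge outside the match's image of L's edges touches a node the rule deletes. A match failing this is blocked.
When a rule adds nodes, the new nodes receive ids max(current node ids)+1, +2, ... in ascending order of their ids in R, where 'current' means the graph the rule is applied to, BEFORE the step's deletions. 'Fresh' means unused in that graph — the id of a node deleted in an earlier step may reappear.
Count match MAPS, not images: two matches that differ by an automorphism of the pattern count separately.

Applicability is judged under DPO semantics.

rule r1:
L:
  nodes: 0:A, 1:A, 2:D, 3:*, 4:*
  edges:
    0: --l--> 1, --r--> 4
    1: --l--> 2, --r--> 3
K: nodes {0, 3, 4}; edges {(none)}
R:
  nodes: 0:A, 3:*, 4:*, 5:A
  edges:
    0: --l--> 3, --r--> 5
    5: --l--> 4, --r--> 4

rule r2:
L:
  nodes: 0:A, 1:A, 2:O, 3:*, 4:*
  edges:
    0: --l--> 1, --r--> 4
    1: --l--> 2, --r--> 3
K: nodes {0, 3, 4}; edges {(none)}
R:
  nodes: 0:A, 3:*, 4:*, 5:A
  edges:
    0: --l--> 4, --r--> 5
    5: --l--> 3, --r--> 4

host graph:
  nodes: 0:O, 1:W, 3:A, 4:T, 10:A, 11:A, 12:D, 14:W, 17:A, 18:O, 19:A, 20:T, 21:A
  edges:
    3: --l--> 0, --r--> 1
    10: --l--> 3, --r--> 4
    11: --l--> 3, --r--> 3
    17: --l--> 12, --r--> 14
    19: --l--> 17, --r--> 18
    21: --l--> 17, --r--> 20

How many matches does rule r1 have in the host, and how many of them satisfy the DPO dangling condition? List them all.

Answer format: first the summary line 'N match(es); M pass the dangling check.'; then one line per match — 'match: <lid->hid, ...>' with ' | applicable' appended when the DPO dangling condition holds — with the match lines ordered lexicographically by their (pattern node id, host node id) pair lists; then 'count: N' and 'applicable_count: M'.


2 match(es); 0 pass the dangling check.
match: 0->19, 1->17, 2->12, 3->14, 4->18
match: 0->21, 1->17, 2->12, 3->14, 4->20
count: 2
applicable_count: 0


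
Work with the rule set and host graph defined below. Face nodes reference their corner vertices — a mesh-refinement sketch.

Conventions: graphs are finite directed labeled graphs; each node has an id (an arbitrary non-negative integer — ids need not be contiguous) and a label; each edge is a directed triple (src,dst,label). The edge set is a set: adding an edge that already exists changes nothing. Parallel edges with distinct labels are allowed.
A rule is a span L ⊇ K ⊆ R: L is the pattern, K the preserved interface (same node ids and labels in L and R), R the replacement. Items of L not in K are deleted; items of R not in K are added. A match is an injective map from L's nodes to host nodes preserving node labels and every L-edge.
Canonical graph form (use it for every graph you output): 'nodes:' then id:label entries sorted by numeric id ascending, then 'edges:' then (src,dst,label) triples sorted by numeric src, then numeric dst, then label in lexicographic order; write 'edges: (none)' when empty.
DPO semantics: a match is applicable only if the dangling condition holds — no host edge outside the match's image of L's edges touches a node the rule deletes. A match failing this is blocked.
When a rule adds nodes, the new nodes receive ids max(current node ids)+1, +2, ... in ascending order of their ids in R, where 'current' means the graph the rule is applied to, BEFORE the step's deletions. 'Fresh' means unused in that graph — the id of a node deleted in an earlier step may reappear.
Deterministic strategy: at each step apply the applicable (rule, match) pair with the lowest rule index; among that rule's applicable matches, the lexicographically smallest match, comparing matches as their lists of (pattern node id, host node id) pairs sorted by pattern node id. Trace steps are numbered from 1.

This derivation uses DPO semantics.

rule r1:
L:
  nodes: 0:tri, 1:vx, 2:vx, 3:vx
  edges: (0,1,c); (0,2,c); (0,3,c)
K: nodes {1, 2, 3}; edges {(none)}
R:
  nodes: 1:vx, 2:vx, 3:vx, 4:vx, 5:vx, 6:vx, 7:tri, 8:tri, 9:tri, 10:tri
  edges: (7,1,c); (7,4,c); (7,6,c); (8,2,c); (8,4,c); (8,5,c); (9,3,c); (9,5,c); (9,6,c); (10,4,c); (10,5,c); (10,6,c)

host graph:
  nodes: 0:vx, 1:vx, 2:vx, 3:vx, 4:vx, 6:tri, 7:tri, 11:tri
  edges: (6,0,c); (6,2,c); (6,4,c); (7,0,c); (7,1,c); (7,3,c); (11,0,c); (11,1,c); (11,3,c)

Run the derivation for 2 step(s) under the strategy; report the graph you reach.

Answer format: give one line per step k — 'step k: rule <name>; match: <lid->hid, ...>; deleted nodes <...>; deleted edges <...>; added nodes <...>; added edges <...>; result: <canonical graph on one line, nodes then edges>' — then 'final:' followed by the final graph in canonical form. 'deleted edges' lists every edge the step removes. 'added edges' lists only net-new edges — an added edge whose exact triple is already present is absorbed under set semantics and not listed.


step 1: rule r1; match: 0->6, 1->0, 2->2, 3->4; deleted nodes 6; deleted edges (6,0,c); (6,2,c); (6,4,c); added nodes 12, 13, 14, 15, 16, 17, 18; added edges (15,0,c); (15,12,c); (15,14,c); (16,2,c); (16,12,c); (16,13,c); (17,4,c); (17,13,c); (17,14,c); (18,12,c); (18,13,c); (18,14,c); result: nodes: 0:vx, 1:vx, 2:vx, 3:vx, 4:vx, 7:tri, 11:tri, 12:vx, 13:vx, 14:vx, 15:tri, 16:tri, 17:tri, 18:tri edges: (7,0,c); (7,1,c); (7,3,c); (11,0,c); (11,1,c); (11,3,c); (15,0,c); (15,12,c); (15,14,c); (16,2,c); (16,12,c); (16,13,c); (17,4,c); (17,13,c); (17,14,c); (18,12,c); (18,13,c); (18,14,c)
step 2: rule r1; match: 0->7, 1->0, 2->1, 3->3; deleted nodes 7; deleted edges (7,0,c); (7,1,c); (7,3,c); added nodes 19, 20, 21, 22, 23, 24, 25; added edges (22,0,c); (22,19,c); (22,21,c); (23,1,c); (23,19,c); (23,20,c); (24,3,c); (24,20,c); (24,21,c); (25,19,c); (25,20,c); (25,21,c); result: nodes: 0:vx, 1:vx, 2:vx, 3:vx, 4:vx, 11:tri, 12:vx, 13:vx, 14:vx, 15:tri, 16:tri, 17:tri, 18:tri, 19:vx, 20:vx, 21:vx, 22:tri, 23:tri, 24:tri, 25:tri edges: (11,0,c); (11,1,c); (11,3,c); (15,0,c); (15,12,c); (15,14,c); (16,2,c); (16,12,c); (16,13,c); (17,4,c); (17,13,c); (17,14,c); (18,12,c); (18,13,c); (18,14,c); (22,0,c); (22,19,c); (22,21,c); (23,1,c); (23,19,c); (23,20,c); (24,3,c); (24,20,c); (24,21,c); (25,19,c); (25,20,c); (25,21,c)
final:
nodes: 0:vx, 1:vx, 2:vx, 3:vx, 4:vx, 11:tri, 12:vx, 13:vx, 14:vx, 15:tri, 16:tri, 17:tri, 18:tri, 19:vx, 20:vx, 21:vx, 22:tri, 23:tri, 24:tri, 25:tri
edges: (11,0,c); (11,1,c); (11,3,c); (15,0,c); (15,12,c); (15,14,c); (16,2,c); (16,12,c); (16,13,c); (17,4,c); (17,13,c); (17,14,c); (18,12,c); (18,13,c); (18,14,c); (22,0,c); (22,19,c); (22,21,c); (23,1,c); (23,19,c); (23,20,c); (24,3,c); (24,20,c); (24,21,c); (25,19,c); (25,20,c); (25,21,c)


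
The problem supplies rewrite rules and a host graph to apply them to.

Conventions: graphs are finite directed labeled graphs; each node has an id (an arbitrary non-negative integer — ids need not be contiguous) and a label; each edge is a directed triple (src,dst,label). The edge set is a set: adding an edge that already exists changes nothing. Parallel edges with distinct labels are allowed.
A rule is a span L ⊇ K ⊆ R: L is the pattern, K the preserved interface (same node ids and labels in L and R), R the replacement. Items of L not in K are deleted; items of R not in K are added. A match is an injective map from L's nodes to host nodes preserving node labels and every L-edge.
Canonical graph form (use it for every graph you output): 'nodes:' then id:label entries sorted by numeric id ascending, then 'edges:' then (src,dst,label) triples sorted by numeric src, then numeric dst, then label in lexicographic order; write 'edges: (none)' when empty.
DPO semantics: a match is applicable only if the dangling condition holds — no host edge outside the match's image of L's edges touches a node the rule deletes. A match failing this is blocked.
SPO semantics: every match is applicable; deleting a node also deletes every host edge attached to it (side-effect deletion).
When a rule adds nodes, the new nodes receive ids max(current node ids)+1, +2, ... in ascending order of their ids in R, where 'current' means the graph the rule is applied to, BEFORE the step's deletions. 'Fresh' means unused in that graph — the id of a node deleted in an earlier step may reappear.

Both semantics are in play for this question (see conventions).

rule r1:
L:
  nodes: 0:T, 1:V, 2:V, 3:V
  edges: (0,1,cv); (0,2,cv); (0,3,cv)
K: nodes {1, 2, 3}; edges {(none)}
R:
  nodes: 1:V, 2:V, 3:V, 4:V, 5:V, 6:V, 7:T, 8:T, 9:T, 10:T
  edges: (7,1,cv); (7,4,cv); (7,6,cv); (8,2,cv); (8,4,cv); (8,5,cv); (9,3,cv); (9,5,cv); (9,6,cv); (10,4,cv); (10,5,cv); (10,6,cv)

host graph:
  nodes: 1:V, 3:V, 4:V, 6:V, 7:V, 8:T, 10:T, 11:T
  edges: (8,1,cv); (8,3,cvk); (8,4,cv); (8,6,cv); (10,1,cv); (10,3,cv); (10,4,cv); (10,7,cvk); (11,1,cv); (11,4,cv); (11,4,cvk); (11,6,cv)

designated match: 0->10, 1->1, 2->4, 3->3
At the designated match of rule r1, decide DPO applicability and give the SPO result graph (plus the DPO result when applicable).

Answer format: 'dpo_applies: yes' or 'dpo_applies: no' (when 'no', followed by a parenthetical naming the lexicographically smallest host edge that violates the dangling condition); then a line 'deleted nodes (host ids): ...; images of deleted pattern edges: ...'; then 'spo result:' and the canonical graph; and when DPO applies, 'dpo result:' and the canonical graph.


dpo_applies: no
(the rule deletes node 10, which keeps host edge (10,7,cvk) outside the match image — the dangling condition fails, DPO blocks; SPO proceeds and side-deletes such edges)
deleted nodes (host ids): 10; images of deleted pattern edges: (10,1,cv); (10,3,cv); (10,4,cv)
spo result:
nodes: 1:V, 3:V, 4:V, 6:V, 7:V, 8:T, 11:T, 12:V, 13:V, 14:V, 15:T, 16:T, 17:T, 18:T
edges: (8,1,cv); (8,3,cvk); (8,4,cv); (8,6,cv); (11,1,cv); (11,4,cv); (11,4,cvk); (11,6,cv); (15,1,cv); (15,12,cv); (15,14,cv); (16,4,cv); (16,12,cv); (16,13,cv); (17,3,cv); (17,13,cv); (17,14,cv); (18,12,cv); (18,13,cv); (18,14,cv)


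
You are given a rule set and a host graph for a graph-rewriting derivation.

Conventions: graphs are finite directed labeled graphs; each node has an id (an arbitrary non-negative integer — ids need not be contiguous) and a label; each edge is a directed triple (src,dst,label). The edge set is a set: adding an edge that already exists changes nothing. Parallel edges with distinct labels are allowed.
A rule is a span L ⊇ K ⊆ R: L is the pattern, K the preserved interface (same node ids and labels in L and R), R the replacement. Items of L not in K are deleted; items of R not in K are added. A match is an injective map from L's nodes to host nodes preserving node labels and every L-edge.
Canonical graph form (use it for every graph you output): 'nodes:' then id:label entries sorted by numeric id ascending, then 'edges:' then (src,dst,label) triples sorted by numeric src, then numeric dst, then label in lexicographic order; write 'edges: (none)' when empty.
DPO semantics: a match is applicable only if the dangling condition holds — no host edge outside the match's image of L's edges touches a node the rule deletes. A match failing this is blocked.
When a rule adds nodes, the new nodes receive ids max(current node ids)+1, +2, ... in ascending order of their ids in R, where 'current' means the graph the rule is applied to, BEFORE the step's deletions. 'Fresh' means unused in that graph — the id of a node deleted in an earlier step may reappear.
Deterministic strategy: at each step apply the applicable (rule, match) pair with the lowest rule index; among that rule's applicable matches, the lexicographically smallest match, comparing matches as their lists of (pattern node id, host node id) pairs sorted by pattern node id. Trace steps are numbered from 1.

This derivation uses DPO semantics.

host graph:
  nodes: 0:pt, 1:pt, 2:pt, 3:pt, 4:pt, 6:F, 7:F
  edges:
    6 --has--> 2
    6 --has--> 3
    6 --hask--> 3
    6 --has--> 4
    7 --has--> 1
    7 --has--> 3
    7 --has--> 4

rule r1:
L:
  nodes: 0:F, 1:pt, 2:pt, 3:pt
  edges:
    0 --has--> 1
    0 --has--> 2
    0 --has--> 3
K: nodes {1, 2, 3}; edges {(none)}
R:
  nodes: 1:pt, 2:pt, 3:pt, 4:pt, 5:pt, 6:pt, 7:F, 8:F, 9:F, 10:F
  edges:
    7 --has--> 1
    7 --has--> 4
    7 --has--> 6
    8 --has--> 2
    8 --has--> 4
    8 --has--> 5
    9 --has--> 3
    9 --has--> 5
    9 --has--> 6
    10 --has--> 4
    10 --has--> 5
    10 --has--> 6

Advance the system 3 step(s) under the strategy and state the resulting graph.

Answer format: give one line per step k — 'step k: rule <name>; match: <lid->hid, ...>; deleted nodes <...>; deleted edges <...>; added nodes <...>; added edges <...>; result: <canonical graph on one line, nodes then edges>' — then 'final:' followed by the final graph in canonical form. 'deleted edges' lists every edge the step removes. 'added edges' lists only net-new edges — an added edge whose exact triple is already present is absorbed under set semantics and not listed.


step 1: rule r1; match: 0->7, 1->1, 2->3, 3->4; deleted nodes 7; deleted edges (7,1,has); (7,3,has); (7,4,has); added nodes 8, 9, 10, 11, 12, 13, 14; added edges (11,1,has); (11,8,has); (11,10,has); (12,3,has); (12,8,has); (12,9,has); (13,4,has); (13,9,has); (13,10,has); (14,8,has); (14,9,has); (14,10,has); result: nodes: 0:pt, 1:pt, 2:pt, 3:pt, 4:pt, 6:F, 8:pt, 9:pt, 10:pt, 11:F, 12:F, 13:F, 14:F edges: (6,2,has); (6,3,has); (6,3,hask); (6,4,has); (11,1,has); (11,8,has); (11,10,has); (12,3,has); (12,8,has); (12,9,has); (13,4,has); (13,9,has); (13,10,has); (14,8,has); (14,9,has); (14,10,has)
step 2: rule r1; match: 0->11, 1->1, 2->8, 3->10; deleted nodes 11; deleted edges (11,1,has); (11,8,has); (11,10,has); added nodes 15, 16, 17, 18, 19, 20, 21; added edges (18,1,has); (18,15,has); (18,17,has); (19,8,has); (19,15,has); (19,16,has); (20,10,has); (20,16,has); (20,17,has); (21,15,has); (21,16,has); (21,17,has); result: nodes: 0:pt, 1:pt, 2:pt, 3:pt, 4:pt, 6:F, 8:pt, 9:pt, 10:pt, 12:F, 13:F, 14:F, 15:pt, 16:pt, 17:pt, 18:F, 19:F, 20:F, 21:F edges: (6,2,has); (6,3,has); (6,3,hask); (6,4,has); (12,3,has); (12,8,has); (12,9,has); (13,4,has); (13,9,has); (13,10,has); (14,8,has); (14,9,has); (14,10,has); (18,1,has); (18,15,has); (18,17,has); (19,8,has); (19,15,has); (19,16,has); (20,10,has); (20,16,has); (20,17,has); (21,15,has); (21,16,has); (21,17,has)
step 3: rule r1; match: 0->12, 1->3, 2->8, 3->9; deleted nodes 12; deleted edges (12,3,has); (12,8,has); (12,9,has); added nodes 22, 23, 24, 25, 26, 27, 28; added edges (25,3,has); (25,22,has); (25,24,has); (26,8,has); (26,22,has); (26,23,has); (27,9,has); (27,23,has); (27,24,has); (28,22,has); (28,23,has); (28,24,has); result: nodes: 0:pt, 1:pt, 2:pt, 3:pt, 4:pt, 6:F, 8:pt, 9:pt, 10:pt, 13:F, 14:F, 15:pt, 16:pt, 17:pt, 18:F, 19:F, 20:F, 21:F, 22:pt, 23:pt, 24:pt, 25:F, 26:F, 27:F, 28:F edges: (6,2,has); (6,3,has); (6,3,hask); (6,4,has); (13,4,has); (13,9,has); (13,10,has); (14,8,has); (14,9,has); (14,10,has); (18,1,has); (18,15,has); (18,17,has); (19,8,has); (19,15,has); (19,16,has); (20,10,has); (20,16,has); (20,17,has); (21,15,has); (21,16,has); (21,17,has); (25,3,has); (25,22,has); (25,24,has); (26,8,has); (26,22,has); (26,23,has); (27,9,has); (27,23,has); (27,24,has); (28,22,has); (28,23,has); (28,24,has)
final:
nodes: 0:pt, 1:pt, 2:pt, 3:pt, 4:pt, 6:F, 8:pt, 9:pt, 10:pt, 13:F, 14:F, 15:pt, 16:pt, 17:pt, 18:F, 19:F, 20:F, 21:F, 22:pt, 23:pt, 24:pt, 25:F, 26:F, 27:F, 28:F
edges: (6,2,has); (6,3,has); (6,3,hask); (6,4,has); (13,4,has); (13,9,has); (13,10,has); (14,8,has); (14,9,has); (14,10,has); (18,1,has); (18,15,has); (18,17,has); (19,8,has); (19,15,has); (19,16,has); (20,10,has); (20,16,has); (20,17,has); (21,15,has); (21,16,has); (21,17,has); (25,3,has); (25,22,has); (25,24,has); (26,8,has); (26,22,has); (26,23,has); (27,9,has); (27,23,has); (27,24,has); (28,22,has); (28,23,has); (28,24,has)


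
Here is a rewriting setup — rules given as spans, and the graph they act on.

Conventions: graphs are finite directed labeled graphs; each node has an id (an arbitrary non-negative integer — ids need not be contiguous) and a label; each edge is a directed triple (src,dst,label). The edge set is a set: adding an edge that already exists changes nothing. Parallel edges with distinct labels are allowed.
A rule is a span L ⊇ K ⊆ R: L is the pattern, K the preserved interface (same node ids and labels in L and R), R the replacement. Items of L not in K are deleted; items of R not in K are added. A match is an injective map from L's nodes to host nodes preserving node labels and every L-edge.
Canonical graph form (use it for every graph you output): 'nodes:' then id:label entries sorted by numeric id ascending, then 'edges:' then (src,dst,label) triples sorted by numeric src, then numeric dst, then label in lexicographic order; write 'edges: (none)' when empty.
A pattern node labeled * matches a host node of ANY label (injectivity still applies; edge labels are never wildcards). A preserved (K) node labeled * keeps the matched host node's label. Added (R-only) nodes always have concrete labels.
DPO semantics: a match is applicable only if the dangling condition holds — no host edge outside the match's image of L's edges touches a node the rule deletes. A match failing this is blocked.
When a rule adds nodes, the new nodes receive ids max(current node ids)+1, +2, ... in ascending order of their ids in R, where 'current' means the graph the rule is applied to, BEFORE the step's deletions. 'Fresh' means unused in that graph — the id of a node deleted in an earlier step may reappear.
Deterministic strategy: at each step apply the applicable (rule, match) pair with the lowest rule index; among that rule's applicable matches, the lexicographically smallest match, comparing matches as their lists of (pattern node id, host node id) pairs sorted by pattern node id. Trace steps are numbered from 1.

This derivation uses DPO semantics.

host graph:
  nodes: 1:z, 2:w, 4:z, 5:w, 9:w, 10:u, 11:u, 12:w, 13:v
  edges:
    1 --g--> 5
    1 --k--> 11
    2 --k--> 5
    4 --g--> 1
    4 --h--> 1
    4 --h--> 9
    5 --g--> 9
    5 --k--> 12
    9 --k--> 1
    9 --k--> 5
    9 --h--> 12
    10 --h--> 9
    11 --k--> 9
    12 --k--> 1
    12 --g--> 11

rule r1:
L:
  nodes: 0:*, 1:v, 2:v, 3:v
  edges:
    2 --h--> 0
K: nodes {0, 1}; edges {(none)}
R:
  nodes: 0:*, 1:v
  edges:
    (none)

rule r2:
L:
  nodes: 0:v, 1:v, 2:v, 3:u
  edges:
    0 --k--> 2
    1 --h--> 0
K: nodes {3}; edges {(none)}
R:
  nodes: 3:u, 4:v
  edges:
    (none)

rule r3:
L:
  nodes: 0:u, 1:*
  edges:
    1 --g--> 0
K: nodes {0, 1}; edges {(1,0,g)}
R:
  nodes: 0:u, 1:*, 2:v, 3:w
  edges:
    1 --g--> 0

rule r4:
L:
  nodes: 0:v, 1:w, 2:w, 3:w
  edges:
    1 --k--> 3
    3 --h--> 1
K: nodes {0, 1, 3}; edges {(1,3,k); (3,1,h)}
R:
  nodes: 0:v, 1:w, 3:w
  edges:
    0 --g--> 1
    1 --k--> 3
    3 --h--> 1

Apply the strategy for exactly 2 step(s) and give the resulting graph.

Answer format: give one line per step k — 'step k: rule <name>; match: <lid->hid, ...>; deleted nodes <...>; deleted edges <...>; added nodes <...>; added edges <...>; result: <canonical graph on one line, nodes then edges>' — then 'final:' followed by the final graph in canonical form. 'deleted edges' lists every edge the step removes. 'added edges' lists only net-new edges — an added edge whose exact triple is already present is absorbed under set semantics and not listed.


step 1: rule r3; match: 0->11, 1->12; deleted nodes (none); deleted edges (none); added nodes 14, 15; added edges (none); result: nodes: 1:z, 2:w, 4:z, 5:w, 9:w, 10:u, 11:u, 12:w, 13:v, 14:v, 15:w edges: (1,5,g); (1,11,k); (2,5,k); (4,1,g); (4,1,h); (4,9,h); (5,9,g); (5,12,k); (9,1,k); (9,5,k); (9,12,h); (10,9,h); (11,9,k); (12,1,k); (12,11,g)
step 2: rule r3; match: 0->11, 1->12; deleted nodes (none); deleted edges (none); added nodes 16, 17; added edges (none); result: nodes: 1:z, 2:w, 4:z, 5:w, 9:w, 10:u, 11:u, 12:w, 13:v, 14:v, 15:w, 16:v, 17:w edges: (1,5,g); (1,11,k); (2,5,k); (4,1,g); (4,1,h); (4,9,h); (5,9,g); (5,12,k); (9,1,k); (9,5,k); (9,12,h); (10,9,h); (11,9,k); (12,1,k); (12,11,g)
final:
nodes: 1:z, 2:w, 4:z, 5:w, 9:w, 10:u, 11:u, 12:w, 13:v, 14:v, 15:w, 16:v, 17:w
edges: (1,5,g); (1,11,k); (2,5,k); (4,1,g); (4,1,h); (4,9,h); (5,9,g); (5,12,k); (9,1,k); (9,5,k); (9,12,h); (10,9,h); (11,9,k); (12,1,k); (12,11,g)


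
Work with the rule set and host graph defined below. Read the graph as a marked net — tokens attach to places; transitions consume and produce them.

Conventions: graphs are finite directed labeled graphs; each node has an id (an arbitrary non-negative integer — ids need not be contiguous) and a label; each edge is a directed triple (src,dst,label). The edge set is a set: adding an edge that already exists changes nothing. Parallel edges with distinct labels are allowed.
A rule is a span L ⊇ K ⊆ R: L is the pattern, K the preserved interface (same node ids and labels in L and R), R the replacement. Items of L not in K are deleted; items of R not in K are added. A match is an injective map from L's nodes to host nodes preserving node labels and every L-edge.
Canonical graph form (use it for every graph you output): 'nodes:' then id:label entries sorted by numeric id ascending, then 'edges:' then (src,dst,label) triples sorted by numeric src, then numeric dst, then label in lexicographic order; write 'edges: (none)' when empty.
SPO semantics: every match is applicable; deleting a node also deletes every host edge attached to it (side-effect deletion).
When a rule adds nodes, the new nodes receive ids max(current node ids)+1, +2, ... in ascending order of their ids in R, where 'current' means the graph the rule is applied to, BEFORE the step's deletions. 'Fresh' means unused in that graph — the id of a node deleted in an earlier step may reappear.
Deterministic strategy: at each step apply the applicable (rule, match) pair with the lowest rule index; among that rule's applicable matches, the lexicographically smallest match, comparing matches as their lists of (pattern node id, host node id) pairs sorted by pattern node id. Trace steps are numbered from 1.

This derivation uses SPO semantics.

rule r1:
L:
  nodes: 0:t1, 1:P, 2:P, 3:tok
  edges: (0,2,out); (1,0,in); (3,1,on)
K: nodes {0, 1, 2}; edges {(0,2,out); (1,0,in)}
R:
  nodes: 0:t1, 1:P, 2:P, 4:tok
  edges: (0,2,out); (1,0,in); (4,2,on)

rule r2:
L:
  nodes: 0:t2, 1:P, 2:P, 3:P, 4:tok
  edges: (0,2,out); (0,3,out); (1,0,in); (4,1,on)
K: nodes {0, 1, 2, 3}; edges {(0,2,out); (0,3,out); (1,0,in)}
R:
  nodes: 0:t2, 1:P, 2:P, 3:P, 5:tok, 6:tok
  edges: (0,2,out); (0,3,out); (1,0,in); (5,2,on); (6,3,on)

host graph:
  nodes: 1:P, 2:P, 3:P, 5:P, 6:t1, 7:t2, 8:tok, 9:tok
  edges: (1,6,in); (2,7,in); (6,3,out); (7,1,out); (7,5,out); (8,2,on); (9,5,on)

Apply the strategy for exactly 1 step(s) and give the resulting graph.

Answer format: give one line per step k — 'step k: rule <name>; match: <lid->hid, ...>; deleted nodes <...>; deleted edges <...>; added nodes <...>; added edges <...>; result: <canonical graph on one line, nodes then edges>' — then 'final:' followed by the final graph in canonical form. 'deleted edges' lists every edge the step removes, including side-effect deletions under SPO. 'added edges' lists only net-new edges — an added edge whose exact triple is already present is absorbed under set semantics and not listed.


step 1: rule r2; match: 0->7, 1->2, 2->1, 3->5, 4->8; deleted nodes 8; deleted edges (8,2,on); added nodes 10, 11; added edges (10,1,on); (11,5,on); result: nodes: 1:P, 2:P, 3:P, 5:P, 6:t1, 7:t2, 9:tok, 10:tok, 11:tok edges: (1,6,in); (2,7,in); (6,3,out); (7,1,out); (7,5,out); (9,5,on); (10,1,on); (11,5,on)
final:
nodes: 1:P, 2:P, 3:P, 5:P, 6:t1, 7:t2, 9:tok, 10:tok, 11:tok
edges: (1,6,in); (2,7,in); (6,3,out); (7,1,out); (7,5,out); (9,5,on); (10,1,on); (11,5,on)


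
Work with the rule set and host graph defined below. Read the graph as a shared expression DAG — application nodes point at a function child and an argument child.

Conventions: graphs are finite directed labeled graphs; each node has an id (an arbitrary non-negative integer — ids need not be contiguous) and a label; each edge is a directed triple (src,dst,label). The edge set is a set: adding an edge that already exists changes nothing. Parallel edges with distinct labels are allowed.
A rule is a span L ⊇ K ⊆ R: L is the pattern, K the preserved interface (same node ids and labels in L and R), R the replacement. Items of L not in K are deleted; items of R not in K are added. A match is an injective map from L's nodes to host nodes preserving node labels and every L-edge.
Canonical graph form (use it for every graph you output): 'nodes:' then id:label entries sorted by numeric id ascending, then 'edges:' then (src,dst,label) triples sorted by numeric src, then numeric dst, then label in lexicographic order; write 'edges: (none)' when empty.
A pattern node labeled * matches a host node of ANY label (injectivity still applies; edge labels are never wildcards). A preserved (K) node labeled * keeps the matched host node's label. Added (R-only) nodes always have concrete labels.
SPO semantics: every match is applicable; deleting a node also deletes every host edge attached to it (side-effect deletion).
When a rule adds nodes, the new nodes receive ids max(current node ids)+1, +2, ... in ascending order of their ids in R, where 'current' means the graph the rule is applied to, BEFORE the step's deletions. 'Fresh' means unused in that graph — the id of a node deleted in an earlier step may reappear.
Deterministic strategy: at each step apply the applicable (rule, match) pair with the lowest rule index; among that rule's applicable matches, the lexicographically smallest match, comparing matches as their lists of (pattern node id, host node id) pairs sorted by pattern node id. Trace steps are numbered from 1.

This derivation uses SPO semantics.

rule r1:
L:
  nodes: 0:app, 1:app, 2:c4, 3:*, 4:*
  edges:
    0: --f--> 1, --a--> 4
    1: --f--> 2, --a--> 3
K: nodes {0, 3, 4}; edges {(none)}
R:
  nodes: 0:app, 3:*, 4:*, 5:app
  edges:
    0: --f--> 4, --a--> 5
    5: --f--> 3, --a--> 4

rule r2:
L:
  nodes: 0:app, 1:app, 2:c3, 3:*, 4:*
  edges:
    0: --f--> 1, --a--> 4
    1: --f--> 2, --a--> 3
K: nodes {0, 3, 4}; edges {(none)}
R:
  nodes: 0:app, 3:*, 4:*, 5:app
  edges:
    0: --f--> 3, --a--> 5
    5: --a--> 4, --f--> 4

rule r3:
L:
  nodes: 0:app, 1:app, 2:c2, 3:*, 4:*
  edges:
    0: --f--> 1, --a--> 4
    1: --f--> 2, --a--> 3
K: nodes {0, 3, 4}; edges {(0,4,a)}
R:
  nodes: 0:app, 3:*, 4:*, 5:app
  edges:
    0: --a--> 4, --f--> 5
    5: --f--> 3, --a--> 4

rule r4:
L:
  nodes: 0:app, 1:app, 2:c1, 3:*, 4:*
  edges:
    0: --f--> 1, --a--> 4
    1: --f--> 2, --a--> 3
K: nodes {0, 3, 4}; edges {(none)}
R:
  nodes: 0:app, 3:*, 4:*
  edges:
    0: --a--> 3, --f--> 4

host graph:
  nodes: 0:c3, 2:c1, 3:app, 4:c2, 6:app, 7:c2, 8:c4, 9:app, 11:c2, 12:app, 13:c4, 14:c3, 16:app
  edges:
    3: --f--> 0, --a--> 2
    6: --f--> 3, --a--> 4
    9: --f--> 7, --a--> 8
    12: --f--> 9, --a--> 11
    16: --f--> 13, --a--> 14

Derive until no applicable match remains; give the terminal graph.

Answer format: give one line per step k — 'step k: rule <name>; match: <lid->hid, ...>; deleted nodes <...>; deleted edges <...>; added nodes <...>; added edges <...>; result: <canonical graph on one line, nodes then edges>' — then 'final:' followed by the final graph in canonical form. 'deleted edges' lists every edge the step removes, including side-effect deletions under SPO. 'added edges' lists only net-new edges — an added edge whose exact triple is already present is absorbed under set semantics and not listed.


step 1: rule r2; match: 0->6, 1->3, 2->0, 3->2, 4->4; deleted nodes 0, 3; deleted edges (3,0,f); (3,2,a); (6,3,f); (6,4,a); added nodes 17; added edges (6,2,f); (6,17,a); (17,4,a); (17,4,f); result: nodes: 2:c1, 4:c2, 6:app, 7:c2, 8:c4, 9:app, 11:c2, 12:app, 13:c4, 14:c3, 16:app, 17:app edges: (6,2,f); (6,17,a); (9,7,f); (9,8,a); (12,9,f); (12,11,a); (16,13,f); (16,14,a); (17,4,a); (17,4,f)
step 2: rule r3; match: 0->12, 1->9, 2->7, 3->8, 4->11; deleted nodes 7, 9; deleted edges (9,7,f); (9,8,a); (12,9,f); added nodes 18; added edges (12,18,f); (18,8,f); (18,11,a); result: nodes: 2:c1, 4:c2, 6:app, 8:c4, 11:c2, 12:app, 13:c4, 14:c3, 16:app, 17:app, 18:app edges: (6,2,f); (6,17,a); (12,11,a); (12,18,f); (16,13,f); (16,14,a); (17,4,a); (17,4,f); (18,8,f); (18,11,a)
final:
nodes: 2:c1, 4:c2, 6:app, 8:c4, 11:c2, 12:app, 13:c4, 14:c3, 16:app, 17:app, 18:app
edges: (6,2,f); (6,17,a); (12,11,a); (12,18,f); (16,13,f); (16,14,a); (17,4,a); (17,4,f); (18,8,f); (18,11,a)


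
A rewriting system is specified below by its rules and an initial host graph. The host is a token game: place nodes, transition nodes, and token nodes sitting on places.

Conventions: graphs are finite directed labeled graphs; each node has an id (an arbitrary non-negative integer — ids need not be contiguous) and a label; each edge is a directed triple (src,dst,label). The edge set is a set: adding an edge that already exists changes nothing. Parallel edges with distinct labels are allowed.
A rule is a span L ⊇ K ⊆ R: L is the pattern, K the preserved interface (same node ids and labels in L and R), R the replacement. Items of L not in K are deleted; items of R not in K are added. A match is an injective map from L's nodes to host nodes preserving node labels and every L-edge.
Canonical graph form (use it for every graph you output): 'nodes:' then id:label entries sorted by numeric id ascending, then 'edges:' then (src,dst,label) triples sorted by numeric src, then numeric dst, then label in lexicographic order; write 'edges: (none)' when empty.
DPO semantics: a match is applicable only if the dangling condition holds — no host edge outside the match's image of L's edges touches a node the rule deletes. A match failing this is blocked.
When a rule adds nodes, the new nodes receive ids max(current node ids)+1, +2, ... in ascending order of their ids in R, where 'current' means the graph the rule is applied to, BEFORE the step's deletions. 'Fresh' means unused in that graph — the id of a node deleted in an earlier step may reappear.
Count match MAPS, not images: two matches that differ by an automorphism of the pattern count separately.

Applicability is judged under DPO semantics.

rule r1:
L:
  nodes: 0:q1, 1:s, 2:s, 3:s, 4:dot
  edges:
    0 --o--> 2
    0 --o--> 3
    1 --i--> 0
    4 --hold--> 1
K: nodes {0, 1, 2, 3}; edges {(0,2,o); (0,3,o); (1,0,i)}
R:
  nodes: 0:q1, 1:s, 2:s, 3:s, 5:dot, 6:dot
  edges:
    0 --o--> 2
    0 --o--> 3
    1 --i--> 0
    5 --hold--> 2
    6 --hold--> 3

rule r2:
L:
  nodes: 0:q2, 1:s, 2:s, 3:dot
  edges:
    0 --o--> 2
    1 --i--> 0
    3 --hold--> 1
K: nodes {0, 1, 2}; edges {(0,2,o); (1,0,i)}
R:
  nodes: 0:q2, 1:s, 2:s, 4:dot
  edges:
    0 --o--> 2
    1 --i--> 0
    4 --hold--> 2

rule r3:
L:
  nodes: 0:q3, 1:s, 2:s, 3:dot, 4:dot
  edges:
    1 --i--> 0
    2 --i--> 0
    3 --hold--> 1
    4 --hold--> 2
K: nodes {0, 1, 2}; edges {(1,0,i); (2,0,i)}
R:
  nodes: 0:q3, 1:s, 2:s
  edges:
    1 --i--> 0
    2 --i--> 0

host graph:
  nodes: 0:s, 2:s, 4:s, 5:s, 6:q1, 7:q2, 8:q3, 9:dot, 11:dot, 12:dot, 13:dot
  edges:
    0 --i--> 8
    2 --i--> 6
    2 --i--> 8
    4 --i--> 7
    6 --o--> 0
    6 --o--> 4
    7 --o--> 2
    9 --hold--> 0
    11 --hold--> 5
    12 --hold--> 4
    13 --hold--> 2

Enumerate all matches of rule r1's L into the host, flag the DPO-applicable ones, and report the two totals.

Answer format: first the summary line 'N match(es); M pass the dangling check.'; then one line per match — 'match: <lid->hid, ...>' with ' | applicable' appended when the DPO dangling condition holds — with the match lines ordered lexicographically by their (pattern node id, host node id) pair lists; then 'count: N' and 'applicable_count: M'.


2 match(es); 2 pass the dangling check.
match: 0->6, 1->2, 2->0, 3->4, 4->13 | applicable
match: 0->6, 1->2, 2->4, 3->0, 4->13 | applicable
count: 2
applicable_count: 2
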